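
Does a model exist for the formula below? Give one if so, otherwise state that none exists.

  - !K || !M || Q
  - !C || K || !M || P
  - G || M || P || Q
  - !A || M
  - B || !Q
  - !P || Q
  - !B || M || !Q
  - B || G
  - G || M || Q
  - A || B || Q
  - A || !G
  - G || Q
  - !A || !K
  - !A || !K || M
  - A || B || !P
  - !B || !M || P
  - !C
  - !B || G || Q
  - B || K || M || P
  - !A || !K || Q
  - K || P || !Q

Unit clause (!C) forces C = False.
Set A = False.
  then (A || !G) forces G = False.
  then (G || Q) forces Q = True.
  then (B || !Q) forces B = True.
  then (!B || M || !Q) forces M = True.
  then (!B || !M || P) forces P = True.
Set K = True.
All clauses satisfied.

A: False, K: True, P: True, G: False, B: True, M: True, Q: True, C: False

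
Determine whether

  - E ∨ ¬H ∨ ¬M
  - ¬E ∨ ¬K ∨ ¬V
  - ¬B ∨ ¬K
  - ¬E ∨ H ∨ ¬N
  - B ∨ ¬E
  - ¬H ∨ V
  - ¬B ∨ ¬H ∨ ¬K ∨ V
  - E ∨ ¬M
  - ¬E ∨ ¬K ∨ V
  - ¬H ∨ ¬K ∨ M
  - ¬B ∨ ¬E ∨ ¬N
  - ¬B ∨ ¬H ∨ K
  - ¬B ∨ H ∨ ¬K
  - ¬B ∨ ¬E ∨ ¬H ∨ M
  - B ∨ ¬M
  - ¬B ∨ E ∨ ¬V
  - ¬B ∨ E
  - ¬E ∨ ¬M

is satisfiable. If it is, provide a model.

B: False, K: True, H: False, E: False, V: False, N: True, M: False

Set B = False.
  then (B ∨ ¬E) forces E = False.
  then (E ∨ ¬M) forces M = False.
Set K = True.
  then (¬H ∨ ¬K ∨ M) forces H = False.
Set V = False.
Set N = True.
All clauses satisfied.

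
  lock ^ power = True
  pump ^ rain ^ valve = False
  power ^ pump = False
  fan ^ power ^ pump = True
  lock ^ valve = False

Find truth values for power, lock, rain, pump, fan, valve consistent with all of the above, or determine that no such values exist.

power: True; lock: False; rain: True; pump: True; fan: True; valve: False

lock ^ power = F ^ T = True ✓
pump ^ rain ^ valve = T ^ T ^ F = False ✓
power ^ pump = T ^ T = False ✓
fan ^ power ^ pump = T ^ T ^ T = True ✓
lock ^ valve = F ^ F = False ✓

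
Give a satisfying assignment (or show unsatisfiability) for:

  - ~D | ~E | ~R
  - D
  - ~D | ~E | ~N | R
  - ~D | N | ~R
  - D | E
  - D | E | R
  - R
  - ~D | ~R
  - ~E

Case D = True:
  (R) forces R = True.
  Clause (~D | ~R) is falsified — contradiction.
Case D = False:
  Clause (D) is falsified — contradiction.
Both cases fail, so the formula is unsatisfiable.

Unsatisfiable — no assignment works.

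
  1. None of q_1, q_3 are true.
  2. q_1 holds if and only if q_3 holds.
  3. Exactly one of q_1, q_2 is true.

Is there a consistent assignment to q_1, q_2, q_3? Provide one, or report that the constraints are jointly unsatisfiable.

q_1: False; q_2: True; q_3: False

  (1) {q_1, q_3}: 0 true — none ✓
  (2) q_1=F, q_3=F — same ✓
  (3) {q_1, q_2}: 1 true — exactly one ✓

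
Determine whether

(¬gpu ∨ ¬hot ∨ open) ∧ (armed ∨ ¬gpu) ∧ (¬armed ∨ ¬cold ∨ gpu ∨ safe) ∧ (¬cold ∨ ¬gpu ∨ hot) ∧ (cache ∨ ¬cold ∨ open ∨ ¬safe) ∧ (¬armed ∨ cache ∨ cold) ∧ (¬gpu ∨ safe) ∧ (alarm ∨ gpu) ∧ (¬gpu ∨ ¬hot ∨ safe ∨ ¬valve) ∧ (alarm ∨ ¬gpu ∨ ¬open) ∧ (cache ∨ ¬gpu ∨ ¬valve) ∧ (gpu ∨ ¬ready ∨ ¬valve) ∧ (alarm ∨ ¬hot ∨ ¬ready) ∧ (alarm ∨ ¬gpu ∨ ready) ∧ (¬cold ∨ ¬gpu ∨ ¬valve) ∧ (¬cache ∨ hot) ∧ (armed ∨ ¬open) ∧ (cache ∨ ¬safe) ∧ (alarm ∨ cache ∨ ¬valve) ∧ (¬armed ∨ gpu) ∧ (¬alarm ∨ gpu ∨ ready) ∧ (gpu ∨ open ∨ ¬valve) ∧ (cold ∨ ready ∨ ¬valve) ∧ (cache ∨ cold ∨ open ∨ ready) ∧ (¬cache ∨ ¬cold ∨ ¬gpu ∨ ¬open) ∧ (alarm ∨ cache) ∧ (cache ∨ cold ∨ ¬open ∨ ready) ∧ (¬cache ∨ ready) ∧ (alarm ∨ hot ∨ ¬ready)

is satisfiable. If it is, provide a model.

cache = True, armed = False, valve = False, alarm = True, gpu = False, hot = True, ready = True, cold = False, safe = True, open = False

Set cache = True.
  then (¬cache ∨ hot) forces hot = True.
  then (¬cache ∨ ready) forces ready = True.
  then (alarm ∨ ¬hot ∨ ¬ready) forces alarm = True.
Set armed = False.
  then (armed ∨ ¬gpu) forces gpu = False.
  then (gpu ∨ ¬ready ∨ ¬valve) forces valve = False.
  then (armed ∨ ¬open) forces open = False.
Set cold = False.
Set safe = True.
All clauses satisfied.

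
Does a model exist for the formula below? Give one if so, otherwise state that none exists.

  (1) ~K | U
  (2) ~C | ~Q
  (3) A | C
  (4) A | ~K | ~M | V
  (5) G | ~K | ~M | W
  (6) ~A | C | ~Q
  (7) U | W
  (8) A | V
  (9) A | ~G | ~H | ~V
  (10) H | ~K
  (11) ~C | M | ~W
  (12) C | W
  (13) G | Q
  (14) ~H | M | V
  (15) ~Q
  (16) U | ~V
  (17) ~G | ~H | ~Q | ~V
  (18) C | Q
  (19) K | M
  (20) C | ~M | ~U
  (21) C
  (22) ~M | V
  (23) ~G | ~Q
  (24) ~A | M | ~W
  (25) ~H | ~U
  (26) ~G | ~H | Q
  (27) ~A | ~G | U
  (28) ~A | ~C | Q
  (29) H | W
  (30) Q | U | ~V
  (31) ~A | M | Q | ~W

Unit clause (~Q) forces Q = False.
In (C | Q) only C is left, so C = True.
In (~A | ~C | Q) only ~A is left, so A = False.
In (A | V) only V is left, so V = True.
In (G | Q) only G is left, so G = True.
In (U | ~V) only U is left, so U = True.
In (~H | ~U) only ~H is left, so H = False.
In (H | W) only W is left, so W = True.
In (H | ~K) only ~K is left, so K = False.
In (~C | M | ~W) only M is left, so M = True.
All clauses satisfied.

A = False, H = False, U = True, W = True, V = True, M = True, C = True, K = False, G = True, Q = False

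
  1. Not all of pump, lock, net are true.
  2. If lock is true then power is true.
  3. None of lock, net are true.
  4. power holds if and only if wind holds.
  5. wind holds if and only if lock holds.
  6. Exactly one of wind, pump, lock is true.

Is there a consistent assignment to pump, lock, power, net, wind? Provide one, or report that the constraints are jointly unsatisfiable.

pump=T, lock=F, power=F, net=F, wind=F

  (1) {pump, lock, net}: 1/3 true — not all ✓
  (2) lock=F ⇒ power: vacuous ✓
  (3) {lock, net}: 0 true — none ✓
  (4) power=F, wind=F — same ✓
  (5) wind=F, lock=F — same ✓
  (6) {wind, pump, lock}: 1 true — exactly one ✓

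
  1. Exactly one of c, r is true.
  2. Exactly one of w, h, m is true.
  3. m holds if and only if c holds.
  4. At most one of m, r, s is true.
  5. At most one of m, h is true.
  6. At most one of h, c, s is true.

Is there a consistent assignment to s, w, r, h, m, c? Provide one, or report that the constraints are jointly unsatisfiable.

s=F; w=F; r=T; h=T; m=F; c=F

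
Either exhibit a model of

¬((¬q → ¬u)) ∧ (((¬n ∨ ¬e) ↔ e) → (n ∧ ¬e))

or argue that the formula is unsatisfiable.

e: False, u: True, n: True, q: False

  ¬((¬q → ¬u)) = True
    ¬q → ¬u = False
      ¬q = True
      ¬u = False
  ((¬n ∨ ¬e) ↔ e) → (n ∧ ¬e) = True
    (¬n ∨ ¬e) ↔ e = False
      ¬n ∨ ¬e = True
        ¬n = False
        ¬e = True
    n ∧ ¬e = True
      ¬e = True
Both conjuncts True, so the formula holds.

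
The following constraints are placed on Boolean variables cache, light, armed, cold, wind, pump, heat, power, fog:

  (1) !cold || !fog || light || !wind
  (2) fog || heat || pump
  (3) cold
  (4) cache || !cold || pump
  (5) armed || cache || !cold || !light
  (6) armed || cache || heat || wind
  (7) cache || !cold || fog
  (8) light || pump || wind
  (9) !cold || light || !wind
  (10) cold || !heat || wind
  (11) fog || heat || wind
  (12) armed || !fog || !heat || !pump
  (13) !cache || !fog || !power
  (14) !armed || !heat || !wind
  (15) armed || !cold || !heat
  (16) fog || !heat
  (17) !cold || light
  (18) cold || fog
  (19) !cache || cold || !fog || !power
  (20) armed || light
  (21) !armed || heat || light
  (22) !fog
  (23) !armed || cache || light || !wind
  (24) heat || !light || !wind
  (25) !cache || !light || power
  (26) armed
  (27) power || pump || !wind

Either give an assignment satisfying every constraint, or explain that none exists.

Case cold = True:
  (!cold || light) forces light = True.
  (!fog) forces fog = False.
  (cache || !cold || fog) forces cache = True.
  (fog || !heat) forces heat = False.
  (fog || heat || pump) forces pump = True.
  (fog || heat || wind) forces wind = True.
  Clause (heat || !light || !wind) is falsified — contradiction.
Case cold = False:
  Clause (cold) is falsified — contradiction.
Both cases fail, so the formula is unsatisfiable.

No satisfying assignment exists.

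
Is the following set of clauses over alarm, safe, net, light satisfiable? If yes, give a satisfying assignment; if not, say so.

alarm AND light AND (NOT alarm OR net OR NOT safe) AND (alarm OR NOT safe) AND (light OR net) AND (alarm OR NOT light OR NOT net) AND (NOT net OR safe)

Unit clause (alarm) forces alarm = True.
Unit clause (light) forces light = True.
Set safe = True.
  then (NOT alarm OR net OR NOT safe) forces net = True.
Check each clause:
  (alarm): alarm holds.
  (light): light holds.
  (NOT alarm OR net OR NOT safe): net holds.
  (alarm OR NOT safe): alarm holds.
  (light OR net): light holds.
  (alarm OR NOT light OR NOT net): alarm holds.
  (NOT net OR safe): safe holds.
All clauses satisfied.

alarm = True, safe = True, net = True, light = True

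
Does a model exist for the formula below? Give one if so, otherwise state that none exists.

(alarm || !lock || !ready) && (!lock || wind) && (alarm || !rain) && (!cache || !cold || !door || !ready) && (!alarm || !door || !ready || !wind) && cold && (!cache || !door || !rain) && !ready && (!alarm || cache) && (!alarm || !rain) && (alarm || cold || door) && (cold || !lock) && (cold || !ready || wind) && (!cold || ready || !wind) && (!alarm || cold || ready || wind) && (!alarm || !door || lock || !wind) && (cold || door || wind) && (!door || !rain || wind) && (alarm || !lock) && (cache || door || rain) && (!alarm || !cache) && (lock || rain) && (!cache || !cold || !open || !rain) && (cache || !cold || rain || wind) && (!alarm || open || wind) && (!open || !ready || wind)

UNSATISFIABLE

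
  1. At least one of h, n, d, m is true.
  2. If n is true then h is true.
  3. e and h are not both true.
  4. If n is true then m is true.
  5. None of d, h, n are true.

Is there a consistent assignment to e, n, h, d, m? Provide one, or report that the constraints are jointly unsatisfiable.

e = False, n = False, h = False, d = False, m = True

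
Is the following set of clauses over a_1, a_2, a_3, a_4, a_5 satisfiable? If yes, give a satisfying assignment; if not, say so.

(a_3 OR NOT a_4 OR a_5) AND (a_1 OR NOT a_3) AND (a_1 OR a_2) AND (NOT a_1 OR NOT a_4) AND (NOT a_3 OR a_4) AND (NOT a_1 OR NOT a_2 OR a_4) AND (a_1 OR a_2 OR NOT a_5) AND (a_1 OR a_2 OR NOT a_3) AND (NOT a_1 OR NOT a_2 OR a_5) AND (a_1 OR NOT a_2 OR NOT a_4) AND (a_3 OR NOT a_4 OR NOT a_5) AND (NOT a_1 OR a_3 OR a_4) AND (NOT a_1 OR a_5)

a_1=F, a_2=T, a_3=F, a_4=F, a_5=T

Try a_1 = True:
  (NOT a_1 OR NOT a_4) forces a_4 = False.
  (NOT a_3 OR a_4) forces a_3 = False.
  clause (NOT a_1 OR a_3 OR a_4) is falsified — backtrack.
So a_1 = False.
  then (a_1 OR NOT a_3) forces a_3 = False.
  then (a_1 OR a_2) forces a_2 = True.
  then (a_1 OR NOT a_2 OR NOT a_4) forces a_4 = False.
Set a_5 = True.
All clauses satisfied.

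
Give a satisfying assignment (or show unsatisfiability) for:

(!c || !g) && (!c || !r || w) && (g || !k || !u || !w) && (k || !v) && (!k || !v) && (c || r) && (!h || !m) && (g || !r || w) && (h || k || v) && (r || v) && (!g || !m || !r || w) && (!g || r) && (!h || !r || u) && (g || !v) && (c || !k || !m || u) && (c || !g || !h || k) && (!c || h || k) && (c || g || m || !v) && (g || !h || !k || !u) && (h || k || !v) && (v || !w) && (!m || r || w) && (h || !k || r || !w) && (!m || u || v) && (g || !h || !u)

w = False, m = False, v = False, r = True, h = False, c = False, u = False, g = True, k = True

Set w = False.
Try m = True:
  (!h || !m) forces h = False.
  (!m || r || w) forces r = True.
  (!c || !r || w) forces c = False.
  (g || !r || w) forces g = True.
  clause (!g || !m || !r || w) is falsified — backtrack.
So m = False.
Try v = True:
  (k || !v) forces k = True.
  clause (!k || !v) is falsified — backtrack.
So v = False.
  then (r || v) forces r = True.
  then (!c || !r || w) forces c = False.
  then (g || !r || w) forces g = True.
Set h = False.
  then (h || k || v) forces k = True.
Set u = False.
All clauses satisfied.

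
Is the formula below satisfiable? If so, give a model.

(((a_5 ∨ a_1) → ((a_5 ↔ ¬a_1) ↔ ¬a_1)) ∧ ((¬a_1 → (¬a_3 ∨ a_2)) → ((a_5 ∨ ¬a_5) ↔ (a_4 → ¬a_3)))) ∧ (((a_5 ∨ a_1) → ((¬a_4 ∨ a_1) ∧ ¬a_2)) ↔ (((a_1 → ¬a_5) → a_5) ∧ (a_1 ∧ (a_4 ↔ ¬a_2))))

a_1: True; a_2: False; a_3: False; a_4: True; a_5: True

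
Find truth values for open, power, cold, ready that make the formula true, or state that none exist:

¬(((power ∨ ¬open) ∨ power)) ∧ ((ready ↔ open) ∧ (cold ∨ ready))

open = True, power = False, cold = False, ready = True

  ¬(((power ∨ ¬open) ∨ power)) = True
    (power ∨ ¬open) ∨ power = False
      power ∨ ¬open = False
        ¬open = False
  (ready ↔ open) ∧ (cold ∨ ready) = True
    ready ↔ open = True
    cold ∨ ready = True
Both conjuncts True, so the formula holds.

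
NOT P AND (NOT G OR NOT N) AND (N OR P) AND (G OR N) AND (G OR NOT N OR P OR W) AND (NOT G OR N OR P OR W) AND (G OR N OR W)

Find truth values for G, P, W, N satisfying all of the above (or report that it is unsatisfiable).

Unit clause (NOT P) forces P = False.
In (N OR P) only N is left, so N = True.
In (NOT G OR NOT N) only NOT G is left, so G = False.
In (G OR NOT N OR P OR W) only W is left, so W = True.
All clauses satisfied.

G=F; P=F; W=T; N=T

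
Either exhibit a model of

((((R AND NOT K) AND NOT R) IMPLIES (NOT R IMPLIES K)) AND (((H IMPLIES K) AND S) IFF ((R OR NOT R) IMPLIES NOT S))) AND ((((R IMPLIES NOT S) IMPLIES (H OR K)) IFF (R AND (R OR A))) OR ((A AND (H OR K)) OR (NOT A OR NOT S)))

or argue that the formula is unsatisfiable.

A = True, R = False, K = False, H = True, S = True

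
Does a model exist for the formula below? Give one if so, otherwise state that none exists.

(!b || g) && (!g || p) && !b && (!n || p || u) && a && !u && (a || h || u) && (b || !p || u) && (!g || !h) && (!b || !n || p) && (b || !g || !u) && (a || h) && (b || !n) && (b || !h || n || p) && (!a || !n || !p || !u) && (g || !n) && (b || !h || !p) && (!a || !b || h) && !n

a = True; g = False; n = False; u = False; b = False; h = False; p = False

Unit clause (!b) forces b = False.
Unit clause (a) forces a = True.
Unit clause (!u) forces u = False.
In (b || !p || u) only !p is left, so p = False.
In (b || !n) only !n is left, so n = False.
In (b || !h || n || p) only !h is left, so h = False.
In (!g || p) only !g is left, so g = False.
All clauses satisfied.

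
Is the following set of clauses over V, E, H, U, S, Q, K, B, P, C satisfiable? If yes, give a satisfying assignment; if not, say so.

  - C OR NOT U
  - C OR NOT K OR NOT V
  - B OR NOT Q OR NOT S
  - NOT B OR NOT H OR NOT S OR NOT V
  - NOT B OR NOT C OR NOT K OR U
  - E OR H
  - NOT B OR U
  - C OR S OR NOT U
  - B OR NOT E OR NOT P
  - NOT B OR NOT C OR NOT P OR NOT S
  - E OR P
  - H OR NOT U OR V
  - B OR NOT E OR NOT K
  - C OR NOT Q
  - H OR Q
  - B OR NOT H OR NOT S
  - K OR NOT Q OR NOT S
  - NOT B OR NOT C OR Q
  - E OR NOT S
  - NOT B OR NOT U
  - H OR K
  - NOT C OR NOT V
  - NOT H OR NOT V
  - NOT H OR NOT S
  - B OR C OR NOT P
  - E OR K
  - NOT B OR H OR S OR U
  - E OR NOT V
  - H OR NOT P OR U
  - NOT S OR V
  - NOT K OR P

V=F, E=F, H=T, U=T, S=F, Q=T, K=T, B=F, P=T, C=T

Set V = False.
  then (NOT S OR V) forces S = False.
Set E = False.
  then (E OR H) forces H = True.
  then (E OR P) forces P = True.
  then (E OR K) forces K = True.
Set U = True.
  then (C OR NOT U) forces C = True.
  then (NOT B OR NOT U) forces B = False.
Set Q = True.
All clauses satisfied.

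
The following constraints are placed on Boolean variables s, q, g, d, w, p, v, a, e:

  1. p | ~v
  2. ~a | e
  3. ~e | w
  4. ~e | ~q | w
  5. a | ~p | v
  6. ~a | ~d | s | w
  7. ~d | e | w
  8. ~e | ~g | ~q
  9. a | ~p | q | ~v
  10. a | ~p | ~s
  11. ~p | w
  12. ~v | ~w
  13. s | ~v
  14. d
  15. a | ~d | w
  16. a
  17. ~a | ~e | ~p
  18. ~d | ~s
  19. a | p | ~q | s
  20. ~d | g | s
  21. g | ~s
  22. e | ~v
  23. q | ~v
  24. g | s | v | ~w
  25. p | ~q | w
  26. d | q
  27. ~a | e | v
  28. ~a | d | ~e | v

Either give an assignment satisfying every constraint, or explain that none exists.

s = False, q = False, g = True, d = True, w = True, p = False, v = False, a = True, e = True

Unit clause (d) forces d = True.
Unit clause (a) forces a = True.
In (~d | ~s) only ~s is left, so s = False.
In (~d | g | s) only g is left, so g = True.
In (~a | e) only e is left, so e = True.
In (~e | w) only w is left, so w = True.
In (~e | ~g | ~q) only ~q is left, so q = False.
In (~v | ~w) only ~v is left, so v = False.
In (~a | ~e | ~p) only ~p is left, so p = False.
All clauses satisfied.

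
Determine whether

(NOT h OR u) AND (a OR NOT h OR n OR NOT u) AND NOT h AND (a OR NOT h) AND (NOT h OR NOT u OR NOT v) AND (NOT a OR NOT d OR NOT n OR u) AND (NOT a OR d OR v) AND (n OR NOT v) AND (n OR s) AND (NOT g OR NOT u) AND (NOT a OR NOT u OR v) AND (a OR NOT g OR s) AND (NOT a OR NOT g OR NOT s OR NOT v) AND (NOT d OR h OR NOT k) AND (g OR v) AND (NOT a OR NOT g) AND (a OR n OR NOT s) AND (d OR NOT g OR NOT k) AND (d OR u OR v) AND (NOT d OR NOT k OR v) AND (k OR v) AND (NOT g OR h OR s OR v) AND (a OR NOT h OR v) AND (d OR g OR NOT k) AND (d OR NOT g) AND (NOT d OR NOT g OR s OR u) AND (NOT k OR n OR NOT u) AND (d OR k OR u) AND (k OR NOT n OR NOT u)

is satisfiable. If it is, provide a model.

n = True; v = True; s = True; a = False; g = False; u = False; d = True; k = False; h = False

Unit clause (NOT h) forces h = False.
Set n = True.
Set v = True.
Set s = True.
Set a = False.
Set g = False.
Try u = True:
  (k OR NOT n OR NOT u) forces k = True.
  (NOT d OR h OR NOT k) forces d = False.
  clause (d OR g OR NOT k) is falsified — backtrack.
So u = False.
Try d = False:
  (d OR g OR NOT k) forces k = False.
  clause (d OR k OR u) is falsified — backtrack.
So d = True.
  then (NOT d OR h OR NOT k) forces k = False.
All clauses satisfied.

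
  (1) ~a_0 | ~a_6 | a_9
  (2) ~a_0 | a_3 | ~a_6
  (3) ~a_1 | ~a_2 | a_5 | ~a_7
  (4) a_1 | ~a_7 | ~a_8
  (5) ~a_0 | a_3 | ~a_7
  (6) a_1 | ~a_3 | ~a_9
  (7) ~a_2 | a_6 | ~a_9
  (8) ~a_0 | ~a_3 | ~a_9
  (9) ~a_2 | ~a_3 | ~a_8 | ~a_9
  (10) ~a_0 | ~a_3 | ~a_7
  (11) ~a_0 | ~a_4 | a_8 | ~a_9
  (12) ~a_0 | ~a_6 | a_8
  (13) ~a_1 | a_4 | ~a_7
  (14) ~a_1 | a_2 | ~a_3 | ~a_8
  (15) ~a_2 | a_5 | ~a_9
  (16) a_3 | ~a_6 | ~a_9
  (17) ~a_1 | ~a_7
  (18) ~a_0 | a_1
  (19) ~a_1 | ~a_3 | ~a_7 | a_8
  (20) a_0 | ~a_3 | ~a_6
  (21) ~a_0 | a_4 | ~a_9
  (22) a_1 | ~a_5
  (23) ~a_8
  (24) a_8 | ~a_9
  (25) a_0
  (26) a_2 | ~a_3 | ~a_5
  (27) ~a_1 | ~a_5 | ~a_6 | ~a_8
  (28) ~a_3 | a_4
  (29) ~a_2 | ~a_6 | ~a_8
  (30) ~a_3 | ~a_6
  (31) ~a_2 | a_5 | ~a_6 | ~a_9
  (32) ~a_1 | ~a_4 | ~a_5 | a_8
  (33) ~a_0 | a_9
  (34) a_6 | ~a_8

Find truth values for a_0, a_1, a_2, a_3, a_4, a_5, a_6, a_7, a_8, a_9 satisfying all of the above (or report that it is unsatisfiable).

No satisfying assignment exists.

Case a_8 = True:
  Clause (~a_8) is falsified — contradiction.
Case a_8 = False:
  (a_8 | ~a_9) forces a_9 = False.
  (a_0) forces a_0 = True.
  Clause (~a_0 | a_9) is falsified — contradiction.
Both cases fail, so the formula is unsatisfiable.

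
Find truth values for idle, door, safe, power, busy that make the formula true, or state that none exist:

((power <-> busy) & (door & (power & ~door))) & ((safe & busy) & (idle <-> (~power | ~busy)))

UNSATISFIABLE

Case door = True: the conjunct ~door is False.
Case door = False: the conjunct door is False.
Both cases fail — unsatisfiable.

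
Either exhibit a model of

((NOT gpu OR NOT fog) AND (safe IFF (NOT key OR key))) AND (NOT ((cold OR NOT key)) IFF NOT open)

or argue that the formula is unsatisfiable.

key=F, cold=T, open=T, safe=T, gpu=F, fog=F

  (NOT gpu OR NOT fog) AND (safe IFF (NOT key OR key)) = True
    NOT gpu OR NOT fog = True
      NOT gpu = True
      NOT fog = True
    safe IFF (NOT key OR key) = True
      NOT key OR key = True
        NOT key = True
  NOT ((cold OR NOT key)) IFF NOT open = True
    NOT ((cold OR NOT key)) = False
      cold OR NOT key = True
        NOT key = True
    NOT open = False
Both conjuncts True, so the formula holds.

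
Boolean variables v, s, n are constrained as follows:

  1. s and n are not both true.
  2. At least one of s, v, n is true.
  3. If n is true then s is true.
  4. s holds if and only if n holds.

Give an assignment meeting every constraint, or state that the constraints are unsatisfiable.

v=T; s=F; n=F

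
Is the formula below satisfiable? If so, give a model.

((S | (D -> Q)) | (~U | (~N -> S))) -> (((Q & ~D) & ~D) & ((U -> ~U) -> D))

D: False, S: True, N: False, Q: True, U: True

  ((S | (D -> Q)) | (~U | (~N -> S))) -> (((Q & ~D) & ~D) & ((U -> ~U) -> D)) = True
    (S | (D -> Q)) | (~U | (~N -> S)) = True
      S | (D -> Q) = True
        D -> Q = True
      ~U | (~N -> S) = True
        ~U = False
        ~N -> S = True
          ~N = True
    ((Q & ~D) & ~D) & ((U -> ~U) -> D) = True
      (Q & ~D) & ~D = True
        Q & ~D = True
          ~D = True
        ~D = True
      (U -> ~U) -> D = True
        U -> ~U = False
          ~U = False
The formula evaluates to True.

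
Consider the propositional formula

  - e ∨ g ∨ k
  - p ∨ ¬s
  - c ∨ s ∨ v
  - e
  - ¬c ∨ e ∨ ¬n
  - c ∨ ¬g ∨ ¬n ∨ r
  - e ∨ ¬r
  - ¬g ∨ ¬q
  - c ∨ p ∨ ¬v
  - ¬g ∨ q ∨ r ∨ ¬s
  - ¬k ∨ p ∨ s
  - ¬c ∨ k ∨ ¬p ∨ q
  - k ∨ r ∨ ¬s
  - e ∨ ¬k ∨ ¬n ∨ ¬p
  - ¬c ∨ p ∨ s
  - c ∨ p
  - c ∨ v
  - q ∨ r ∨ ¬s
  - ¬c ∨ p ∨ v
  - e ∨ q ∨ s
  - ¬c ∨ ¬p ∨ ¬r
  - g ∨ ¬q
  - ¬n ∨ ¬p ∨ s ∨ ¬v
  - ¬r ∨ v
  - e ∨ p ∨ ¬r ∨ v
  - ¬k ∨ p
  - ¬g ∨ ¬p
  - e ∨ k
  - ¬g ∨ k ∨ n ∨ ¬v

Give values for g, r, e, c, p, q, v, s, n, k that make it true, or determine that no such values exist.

Unit clause (e) forces e = True.
Set g = False.
  then (g ∨ ¬q) forces q = False.
Set r = True.
  then (¬r ∨ v) forces v = True.
Set c = False.
  then (c ∨ p ∨ ¬v) forces p = True.
Set s = True.
Set n = False.
Set k = True.
All clauses satisfied.

g = False; r = True; e = True; c = False; p = True; q = False; v = True; s = True; n = False; k = True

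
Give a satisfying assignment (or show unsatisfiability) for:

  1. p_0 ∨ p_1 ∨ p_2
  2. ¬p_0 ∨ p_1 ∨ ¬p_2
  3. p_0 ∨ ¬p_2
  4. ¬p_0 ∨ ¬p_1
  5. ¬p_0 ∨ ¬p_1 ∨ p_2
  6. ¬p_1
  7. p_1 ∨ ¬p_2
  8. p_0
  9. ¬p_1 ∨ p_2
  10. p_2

Unsatisfiable

Case p_1 = True:
  Clause (¬p_1) is falsified — contradiction.
Case p_1 = False:
  (p_1 ∨ ¬p_2) forces p_2 = False.
  Clause (p_2) is falsified — contradiction.
Both cases fail, so the formula is unsatisfiable.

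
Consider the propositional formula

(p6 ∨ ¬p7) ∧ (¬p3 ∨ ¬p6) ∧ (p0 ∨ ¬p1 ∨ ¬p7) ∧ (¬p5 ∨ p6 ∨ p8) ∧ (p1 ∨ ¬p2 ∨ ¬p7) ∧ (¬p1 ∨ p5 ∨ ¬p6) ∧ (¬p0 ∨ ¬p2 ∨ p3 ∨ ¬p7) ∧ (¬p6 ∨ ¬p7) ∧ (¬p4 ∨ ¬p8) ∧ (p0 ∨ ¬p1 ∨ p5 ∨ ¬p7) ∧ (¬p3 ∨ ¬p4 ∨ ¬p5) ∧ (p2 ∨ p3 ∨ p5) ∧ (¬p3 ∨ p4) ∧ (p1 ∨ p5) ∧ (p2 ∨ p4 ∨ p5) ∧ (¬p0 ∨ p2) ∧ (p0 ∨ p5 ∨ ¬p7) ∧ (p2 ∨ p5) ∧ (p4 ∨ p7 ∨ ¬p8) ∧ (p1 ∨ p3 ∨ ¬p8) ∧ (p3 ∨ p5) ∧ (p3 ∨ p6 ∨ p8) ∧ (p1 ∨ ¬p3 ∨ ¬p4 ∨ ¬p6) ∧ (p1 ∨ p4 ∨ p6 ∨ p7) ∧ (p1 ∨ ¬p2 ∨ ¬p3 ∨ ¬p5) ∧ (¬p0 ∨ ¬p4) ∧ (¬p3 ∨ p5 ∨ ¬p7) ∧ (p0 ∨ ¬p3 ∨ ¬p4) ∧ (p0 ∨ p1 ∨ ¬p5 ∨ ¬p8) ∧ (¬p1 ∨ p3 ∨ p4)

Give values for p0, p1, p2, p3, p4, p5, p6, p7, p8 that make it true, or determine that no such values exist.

p0 = False; p1 = False; p2 = False; p3 = False; p4 = True; p5 = True; p6 = True; p7 = False; p8 = False

Set p0 = False.
Set p1 = False.
  then (p1 ∨ p5) forces p5 = True.
  then (p0 ∨ p1 ∨ ¬p5 ∨ ¬p8) forces p8 = False.
  then (¬p5 ∨ p6 ∨ p8) forces p6 = True.
  then (¬p6 ∨ ¬p7) forces p7 = False.
  then (¬p3 ∨ ¬p6) forces p3 = False.
Set p2 = False.
Set p4 = True.
All clauses satisfied.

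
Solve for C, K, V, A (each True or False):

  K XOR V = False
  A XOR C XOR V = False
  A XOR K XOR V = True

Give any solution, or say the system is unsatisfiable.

C = True, K = False, V = False, A = True

K XOR V = F XOR F = False ✓
A XOR C XOR V = T XOR T XOR F = False ✓
A XOR K XOR V = T XOR F XOR F = True ✓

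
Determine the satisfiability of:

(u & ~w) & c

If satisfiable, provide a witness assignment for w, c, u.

w = False; c = True; u = True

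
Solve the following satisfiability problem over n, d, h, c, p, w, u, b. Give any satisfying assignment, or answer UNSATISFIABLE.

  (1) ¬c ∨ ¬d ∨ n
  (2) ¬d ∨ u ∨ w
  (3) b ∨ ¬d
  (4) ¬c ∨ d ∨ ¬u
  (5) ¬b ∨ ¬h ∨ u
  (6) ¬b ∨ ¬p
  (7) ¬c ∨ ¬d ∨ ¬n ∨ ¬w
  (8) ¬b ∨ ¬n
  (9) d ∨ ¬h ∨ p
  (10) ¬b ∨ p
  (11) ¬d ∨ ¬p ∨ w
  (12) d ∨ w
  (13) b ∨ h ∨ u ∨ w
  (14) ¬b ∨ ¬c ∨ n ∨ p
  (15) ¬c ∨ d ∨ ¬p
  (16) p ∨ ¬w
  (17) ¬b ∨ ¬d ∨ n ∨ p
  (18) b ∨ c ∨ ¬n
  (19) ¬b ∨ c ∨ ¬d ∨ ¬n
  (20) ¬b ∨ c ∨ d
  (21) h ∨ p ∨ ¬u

Set n = False.
Try d = True:
  (¬c ∨ ¬d ∨ n) forces c = False.
  (b ∨ ¬d) forces b = True.
  (¬b ∨ ¬p) forces p = False.
  clause (¬b ∨ p) is falsified — backtrack.
So d = False.
  then (d ∨ w) forces w = True.
  then (p ∨ ¬w) forces p = True.
  then (¬b ∨ ¬p) forces b = False.
  then (¬c ∨ d ∨ ¬p) forces c = False.
Set h = False.
Set u = False.
All clauses satisfied.

n = False, d = False, h = False, c = False, p = True, w = True, u = False, b = False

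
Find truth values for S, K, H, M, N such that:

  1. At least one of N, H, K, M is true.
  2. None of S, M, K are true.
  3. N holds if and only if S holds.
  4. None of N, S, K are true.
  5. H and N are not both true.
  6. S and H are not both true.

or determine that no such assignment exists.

S = False, K = False, H = True, M = False, N = False

  (1) {N, H, K, M}: 1 true — at least one ✓
  (2) {S, M, K}: 0 true — none ✓
  (3) N=F, S=F — same ✓
  (4) {N, S, K}: 0 true — none ✓
  (5) H=T, N=F — not both ✓
  (6) S=F, H=T — not both ✓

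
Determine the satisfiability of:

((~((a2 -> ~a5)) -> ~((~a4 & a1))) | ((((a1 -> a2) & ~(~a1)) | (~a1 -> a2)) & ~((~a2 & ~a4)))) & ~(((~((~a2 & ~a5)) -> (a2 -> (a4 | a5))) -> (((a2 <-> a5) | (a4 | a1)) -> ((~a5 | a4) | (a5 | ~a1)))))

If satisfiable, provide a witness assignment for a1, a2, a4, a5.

Unsatisfiable — no assignment works.

The conjunct ~(((~((~a2 & ~a5)) -> (a2 -> (a4 | a5))) -> (((a2 <-> a5) | (a4 | a1)) -> ((~a5 | a4) | (a5 | ~a1))))) is unsatisfiable on its own:
  a5 = True: this becomes ~((True -> True)) = False.
  a5 = False: this becomes ~(((~(~a2) -> (a2 -> a4)) -> True)) = False.
So the whole conjunction is unsatisfiable.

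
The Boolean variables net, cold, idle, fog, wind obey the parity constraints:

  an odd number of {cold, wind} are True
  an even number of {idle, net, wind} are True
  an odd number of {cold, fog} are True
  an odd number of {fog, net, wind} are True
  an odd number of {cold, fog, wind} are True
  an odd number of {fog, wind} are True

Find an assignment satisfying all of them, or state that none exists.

No satisfying assignment exists.

Adding constraints 1, 3, 6 mod 2: every variable appears an even number of times on the left, so the left side is 0.
But the right sides sum to 1 (mod 2). 0 ≠ 1 — the system is inconsistent.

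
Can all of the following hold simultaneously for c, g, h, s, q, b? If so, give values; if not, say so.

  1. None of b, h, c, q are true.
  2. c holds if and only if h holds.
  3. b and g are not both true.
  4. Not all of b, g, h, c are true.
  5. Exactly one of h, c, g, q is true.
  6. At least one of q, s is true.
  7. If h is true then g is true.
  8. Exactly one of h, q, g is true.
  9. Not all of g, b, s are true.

c = False, g = True, h = False, s = True, q = False, b = False

  (1) {b, h, c, q}: 0 true — none ✓
  (2) c=F, h=F — same ✓
  (3) b=F, g=T — not both ✓
  (4) {b, g, h, c}: 1/4 true — not all ✓
  (5) {h, c, g, q}: 1 true — exactly one ✓
  (6) {q, s}: 1 true — at least one ✓
  (7) h=F ⇒ g: vacuous ✓
  (8) {h, q, g}: 1 true — exactly one ✓
  (9) {g, b, s}: 2/3 true — not all ✓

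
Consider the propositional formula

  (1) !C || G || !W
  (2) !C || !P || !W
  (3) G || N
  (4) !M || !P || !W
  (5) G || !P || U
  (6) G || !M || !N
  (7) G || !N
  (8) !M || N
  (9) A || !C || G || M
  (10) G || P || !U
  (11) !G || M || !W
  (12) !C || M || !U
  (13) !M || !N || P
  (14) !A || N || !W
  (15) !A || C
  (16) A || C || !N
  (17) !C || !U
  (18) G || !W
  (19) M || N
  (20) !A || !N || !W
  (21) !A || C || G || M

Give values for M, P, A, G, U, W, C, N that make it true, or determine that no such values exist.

M = False, P = False, A = False, G = True, U = False, W = False, C = True, N = True

Set M = False.
  then (M || N) forces N = True.
  then (G || !N) forces G = True.
  then (!G || M || !W) forces W = False.
Set P = False.
Set A = False.
  then (A || C || !N) forces C = True.
  then (!C || !U) forces U = False.
All clauses satisfied.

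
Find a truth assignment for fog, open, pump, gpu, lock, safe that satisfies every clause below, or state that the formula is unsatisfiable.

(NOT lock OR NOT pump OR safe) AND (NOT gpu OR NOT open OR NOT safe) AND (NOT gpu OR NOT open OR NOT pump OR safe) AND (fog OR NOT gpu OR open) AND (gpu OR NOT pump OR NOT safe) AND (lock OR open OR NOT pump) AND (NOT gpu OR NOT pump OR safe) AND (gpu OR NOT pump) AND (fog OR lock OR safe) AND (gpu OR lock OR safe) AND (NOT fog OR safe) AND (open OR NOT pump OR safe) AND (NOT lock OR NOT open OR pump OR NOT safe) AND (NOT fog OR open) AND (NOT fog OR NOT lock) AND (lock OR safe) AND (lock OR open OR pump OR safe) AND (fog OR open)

Set fog = False.
  then (fog OR open) forces open = True.
Try pump = True:
  (gpu OR NOT pump) forces gpu = True.
  (NOT gpu OR NOT open OR NOT safe) forces safe = False.
  clause (NOT gpu OR NOT open OR NOT pump OR safe) is falsified — backtrack.
So pump = False.
Set gpu = False.
Set lock = True.
  then (NOT lock OR NOT open OR pump OR NOT safe) forces safe = False.
All clauses satisfied.

fog: False, open: True, pump: False, gpu: False, lock: True, safe: False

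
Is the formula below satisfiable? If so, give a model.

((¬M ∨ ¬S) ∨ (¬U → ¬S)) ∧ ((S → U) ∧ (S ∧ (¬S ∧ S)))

No satisfying assignment exists.

Case S = True: the conjunct ¬S is False.
Case S = False: the conjunct S is False.
Both cases fail — unsatisfiable.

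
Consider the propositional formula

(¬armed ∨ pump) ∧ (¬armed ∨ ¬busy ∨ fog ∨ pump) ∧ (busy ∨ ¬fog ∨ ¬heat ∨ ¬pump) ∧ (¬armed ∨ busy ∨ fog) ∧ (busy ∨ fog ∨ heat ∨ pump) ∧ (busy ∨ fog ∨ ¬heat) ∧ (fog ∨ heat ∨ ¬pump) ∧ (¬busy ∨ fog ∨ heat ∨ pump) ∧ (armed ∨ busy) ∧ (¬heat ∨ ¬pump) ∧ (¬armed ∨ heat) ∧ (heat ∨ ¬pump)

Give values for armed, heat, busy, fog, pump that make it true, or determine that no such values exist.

armed = False, heat = True, busy = True, fog = True, pump = False

Try armed = True:
  (¬armed ∨ pump) forces pump = True.
  (¬heat ∨ ¬pump) forces heat = False.
  clause (¬armed ∨ heat) is falsified — backtrack.
So armed = False.
  then (armed ∨ busy) forces busy = True.
Set heat = True.
  then (¬heat ∨ ¬pump) forces pump = False.
Set fog = True.
All clauses satisfied.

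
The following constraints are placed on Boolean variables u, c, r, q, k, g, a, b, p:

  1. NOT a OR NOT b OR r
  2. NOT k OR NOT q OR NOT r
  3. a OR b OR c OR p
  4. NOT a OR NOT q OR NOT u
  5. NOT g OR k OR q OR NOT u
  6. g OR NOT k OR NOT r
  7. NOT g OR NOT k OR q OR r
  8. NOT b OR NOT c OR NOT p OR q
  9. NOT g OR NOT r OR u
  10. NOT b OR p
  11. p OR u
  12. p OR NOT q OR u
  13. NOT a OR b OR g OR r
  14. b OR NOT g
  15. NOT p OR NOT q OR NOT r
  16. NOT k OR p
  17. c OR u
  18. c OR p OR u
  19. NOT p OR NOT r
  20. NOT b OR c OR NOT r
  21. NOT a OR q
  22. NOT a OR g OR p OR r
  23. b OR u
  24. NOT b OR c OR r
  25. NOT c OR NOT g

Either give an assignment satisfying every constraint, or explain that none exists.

u = True, c = True, r = False, q = True, k = False, g = False, a = False, b = True, p = True

Set u = True.
Set c = True.
  then (NOT c OR NOT g) forces g = False.
Set r = False.
Set q = True.
  then (NOT a OR NOT q OR NOT u) forces a = False.
Set k = False.
Set b = True.
  then (NOT b OR p) forces p = True.
All clauses satisfied.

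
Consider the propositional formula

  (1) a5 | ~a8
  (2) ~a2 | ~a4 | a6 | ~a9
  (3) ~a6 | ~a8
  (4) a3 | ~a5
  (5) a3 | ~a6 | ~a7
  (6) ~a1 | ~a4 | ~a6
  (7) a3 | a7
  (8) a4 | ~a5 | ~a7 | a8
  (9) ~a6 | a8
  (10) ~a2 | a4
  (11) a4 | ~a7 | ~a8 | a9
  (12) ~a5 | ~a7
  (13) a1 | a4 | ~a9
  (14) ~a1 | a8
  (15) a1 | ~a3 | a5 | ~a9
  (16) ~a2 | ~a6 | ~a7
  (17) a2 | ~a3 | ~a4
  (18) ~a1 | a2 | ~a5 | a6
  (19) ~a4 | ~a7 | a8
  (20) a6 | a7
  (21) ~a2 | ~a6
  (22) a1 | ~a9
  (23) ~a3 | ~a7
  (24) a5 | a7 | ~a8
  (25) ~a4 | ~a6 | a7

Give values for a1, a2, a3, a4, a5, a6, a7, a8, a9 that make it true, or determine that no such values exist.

a1: False; a2: False; a3: False; a4: False; a5: False; a6: False; a7: True; a8: False; a9: False

Set a1 = False.
  then (a1 | ~a9) forces a9 = False.
Set a2 = False.
Set a3 = False.
  then (a3 | ~a5) forces a5 = False.
  then (a3 | a7) forces a7 = True.
  then (a5 | ~a8) forces a8 = False.
  then (a3 | ~a6 | ~a7) forces a6 = False.
  then (~a4 | ~a7 | a8) forces a4 = False.
All clauses satisfied.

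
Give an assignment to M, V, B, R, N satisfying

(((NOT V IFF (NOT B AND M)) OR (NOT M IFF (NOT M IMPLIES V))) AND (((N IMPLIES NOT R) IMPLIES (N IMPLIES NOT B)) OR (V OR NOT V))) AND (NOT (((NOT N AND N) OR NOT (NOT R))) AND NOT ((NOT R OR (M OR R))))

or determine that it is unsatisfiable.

No satisfying assignment exists.

The conjunct NOT ((NOT R OR (M OR R))) is unsatisfiable on its own:
  M=F, R=F: evaluates to False.
  M=F, R=T: evaluates to False.
  M=T, R=F: evaluates to False.
  M=T, R=T: evaluates to False.
So the whole conjunction is unsatisfiable.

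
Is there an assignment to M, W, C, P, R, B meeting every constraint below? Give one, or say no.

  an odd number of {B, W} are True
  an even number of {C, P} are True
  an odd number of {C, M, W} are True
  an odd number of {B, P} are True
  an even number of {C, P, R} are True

M=T, W=T, C=T, P=T, R=F, B=F

{B, W}: 1 true → odd ✓
{C, P}: 2 true → even ✓
{C, M, W}: 3 true → odd ✓
{B, P}: 1 true → odd ✓
{C, P, R}: 2 true → even ✓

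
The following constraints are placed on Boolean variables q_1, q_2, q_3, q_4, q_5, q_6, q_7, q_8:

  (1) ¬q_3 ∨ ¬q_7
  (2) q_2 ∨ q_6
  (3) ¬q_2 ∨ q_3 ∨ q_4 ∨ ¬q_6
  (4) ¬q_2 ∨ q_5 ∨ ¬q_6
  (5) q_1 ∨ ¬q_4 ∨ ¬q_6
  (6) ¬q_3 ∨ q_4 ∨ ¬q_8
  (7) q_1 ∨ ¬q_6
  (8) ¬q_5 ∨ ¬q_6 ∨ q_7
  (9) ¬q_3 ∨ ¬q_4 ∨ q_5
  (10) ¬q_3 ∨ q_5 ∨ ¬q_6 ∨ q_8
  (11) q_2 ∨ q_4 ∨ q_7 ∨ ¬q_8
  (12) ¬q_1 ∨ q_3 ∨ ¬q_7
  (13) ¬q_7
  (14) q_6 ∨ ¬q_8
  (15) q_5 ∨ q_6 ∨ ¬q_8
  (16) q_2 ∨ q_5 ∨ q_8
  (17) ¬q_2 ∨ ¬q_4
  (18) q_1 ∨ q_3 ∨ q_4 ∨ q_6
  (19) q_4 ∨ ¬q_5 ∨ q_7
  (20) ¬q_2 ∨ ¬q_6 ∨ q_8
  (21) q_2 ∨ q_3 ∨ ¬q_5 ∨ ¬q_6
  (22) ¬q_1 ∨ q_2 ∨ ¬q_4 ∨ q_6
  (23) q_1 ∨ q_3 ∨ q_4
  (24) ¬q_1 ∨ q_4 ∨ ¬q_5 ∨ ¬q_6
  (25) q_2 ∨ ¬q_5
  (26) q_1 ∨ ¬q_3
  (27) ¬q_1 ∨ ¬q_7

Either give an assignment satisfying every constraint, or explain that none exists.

q_1 = True, q_2 = True, q_3 = True, q_4 = False, q_5 = False, q_6 = False, q_7 = False, q_8 = False

Unit clause (¬q_7) forces q_7 = False.
Set q_1 = True.
Set q_2 = True.
  then (¬q_2 ∨ ¬q_4) forces q_4 = False.
  then (q_4 ∨ ¬q_5 ∨ q_7) forces q_5 = False.
  then (¬q_2 ∨ q_5 ∨ ¬q_6) forces q_6 = False.
  then (q_6 ∨ ¬q_8) forces q_8 = False.
Set q_3 = True.
All clauses satisfied.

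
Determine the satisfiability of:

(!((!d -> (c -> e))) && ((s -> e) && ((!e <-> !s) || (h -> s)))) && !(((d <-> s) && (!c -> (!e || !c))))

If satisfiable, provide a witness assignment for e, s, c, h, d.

Unsatisfiable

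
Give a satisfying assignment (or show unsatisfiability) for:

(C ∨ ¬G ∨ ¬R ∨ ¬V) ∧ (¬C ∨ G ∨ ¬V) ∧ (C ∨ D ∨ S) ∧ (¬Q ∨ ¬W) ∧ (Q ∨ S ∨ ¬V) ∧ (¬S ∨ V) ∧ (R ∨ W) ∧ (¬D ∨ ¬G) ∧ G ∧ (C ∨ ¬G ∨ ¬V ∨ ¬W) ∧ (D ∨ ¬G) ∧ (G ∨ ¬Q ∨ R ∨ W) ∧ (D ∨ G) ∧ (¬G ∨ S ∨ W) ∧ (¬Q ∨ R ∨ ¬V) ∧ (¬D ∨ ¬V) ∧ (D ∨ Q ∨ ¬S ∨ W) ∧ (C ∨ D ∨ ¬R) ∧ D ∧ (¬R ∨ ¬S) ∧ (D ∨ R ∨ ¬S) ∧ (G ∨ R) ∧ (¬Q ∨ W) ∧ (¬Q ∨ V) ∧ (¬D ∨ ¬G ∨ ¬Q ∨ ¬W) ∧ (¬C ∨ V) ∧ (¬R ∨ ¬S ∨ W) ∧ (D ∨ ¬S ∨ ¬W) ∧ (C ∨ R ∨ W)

Case D = True:
  (¬D ∨ ¬G) forces G = False.
  Clause (G) is falsified — contradiction.
Case D = False:
  Clause (D) is falsified — contradiction.
Both cases fail, so the formula is unsatisfiable.

Unsatisfiable — no assignment works.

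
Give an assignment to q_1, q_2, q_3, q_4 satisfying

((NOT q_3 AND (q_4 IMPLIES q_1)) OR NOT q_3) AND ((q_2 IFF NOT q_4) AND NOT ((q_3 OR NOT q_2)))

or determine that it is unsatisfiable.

q_1 = False, q_2 = True, q_3 = False, q_4 = False

  (NOT q_3 AND (q_4 IMPLIES q_1)) OR NOT q_3 = True
    NOT q_3 AND (q_4 IMPLIES q_1) = True
      NOT q_3 = True
      q_4 IMPLIES q_1 = True
    NOT q_3 = True
  (q_2 IFF NOT q_4) AND NOT ((q_3 OR NOT q_2)) = True
    q_2 IFF NOT q_4 = True
      NOT q_4 = True
    NOT ((q_3 OR NOT q_2)) = True
      q_3 OR NOT q_2 = False
        NOT q_2 = False
Both conjuncts True, so the formula holds.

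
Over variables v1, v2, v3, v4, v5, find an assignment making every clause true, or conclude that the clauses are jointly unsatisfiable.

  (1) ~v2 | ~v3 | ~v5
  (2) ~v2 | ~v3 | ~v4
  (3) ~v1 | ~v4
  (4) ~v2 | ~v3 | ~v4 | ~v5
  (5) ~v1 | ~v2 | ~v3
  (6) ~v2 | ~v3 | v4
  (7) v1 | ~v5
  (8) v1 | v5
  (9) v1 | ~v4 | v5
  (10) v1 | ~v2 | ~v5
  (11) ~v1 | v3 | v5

Try v1 = False:
  (v1 | ~v5) forces v5 = False.
  clause (v1 | v5) is falsified — backtrack.
So v1 = True.
  then (~v1 | ~v4) forces v4 = False.
Set v2 = False.
Set v3 = True.
Set v5 = False.
All clauses satisfied.

v1=T; v2=F; v3=T; v4=F; v5=F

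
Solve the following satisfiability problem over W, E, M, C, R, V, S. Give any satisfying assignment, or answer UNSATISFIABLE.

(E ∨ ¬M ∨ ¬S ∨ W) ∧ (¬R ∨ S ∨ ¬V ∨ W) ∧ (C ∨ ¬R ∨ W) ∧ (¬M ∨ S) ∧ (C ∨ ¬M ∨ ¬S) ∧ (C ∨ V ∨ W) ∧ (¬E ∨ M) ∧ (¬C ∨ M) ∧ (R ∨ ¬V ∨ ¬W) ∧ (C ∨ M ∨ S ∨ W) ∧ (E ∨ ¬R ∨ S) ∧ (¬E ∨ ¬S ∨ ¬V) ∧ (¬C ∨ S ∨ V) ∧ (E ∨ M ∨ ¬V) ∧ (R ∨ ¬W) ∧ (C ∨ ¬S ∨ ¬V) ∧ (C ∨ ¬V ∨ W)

Set W = True.
  then (R ∨ ¬W) forces R = True.
Set E = False.
  then (E ∨ ¬R ∨ S) forces S = True.
Set M = False.
  then (¬C ∨ M) forces C = False.
  then (E ∨ M ∨ ¬V) forces V = False.
All clauses satisfied.

W = True, E = False, M = False, C = False, R = True, V = False, S = True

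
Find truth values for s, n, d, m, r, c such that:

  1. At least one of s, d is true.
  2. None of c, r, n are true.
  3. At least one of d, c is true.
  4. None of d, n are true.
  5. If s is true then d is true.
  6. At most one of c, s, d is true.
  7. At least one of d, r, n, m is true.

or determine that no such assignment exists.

Case d = True:
  Constraint (4) is violated (d=T) — contradiction.
Case d = False:
  (1) with d=F forces s = True.
  Constraint (5) is violated (s=T, d=F) — contradiction.
Both cases fail — unsatisfiable.

No satisfying assignment exists.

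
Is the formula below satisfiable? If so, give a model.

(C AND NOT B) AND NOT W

W: False, B: False, C: True

  C AND NOT B = True
    NOT B = True
  NOT W = True
Both conjuncts True, so the formula holds.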